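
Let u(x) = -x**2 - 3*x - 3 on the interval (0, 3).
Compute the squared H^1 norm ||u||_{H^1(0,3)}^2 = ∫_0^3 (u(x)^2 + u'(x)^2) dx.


||u||_{H^1}^2 = 5301/10

The H^1 norm (squared) on an interval (0, L) is
  ||u||_{H^1}^2 = ∫_0^L u(x)^2 dx + ∫_0^L u'(x)^2 dx.
Compute u'(x) = -2*x - 3.
Then u(x)^2 = x**4 + 6*x**3 + 15*x**2 + 18*x + 9 and u'(x)^2 = 4*x**2 + 12*x + 9.
Integrate each monomial from 0 to 3 using ∫_0^3 c·x^n dx = c·3^(n+1)/(n+1):
  ∫_0^3 u(x)^2 dx = ∫_0^3 (x^4 + 6*x^3 + 15*x^2 + 18*x + 9) dx. Term by term:
    ∫_0^3 x^4 dx = 243/5;  ∫_0^3 6*x^3 dx = 243/2;  ∫_0^3 15*x^2 dx = 135;
    ∫_0^3 18*x dx = 81;  ∫_0^3 9 dx = 27.
  Sum: 243/5 + 243/2 + 135 + 81 + 27 = 4131/10.
  ∫_0^3 u'(x)^2 dx = ∫_0^3 (4*x^2 + 12*x + 9) dx. Term by term:
    ∫_0^3 4*x^2 dx = 36;  ∫_0^3 12*x dx = 54;  ∫_0^3 9 dx = 27.
  Sum: 36 + 54 + 27 = 117.
Adding: ||u||_{H^1}^2 = 4131/10 + 117 = 5301/10.


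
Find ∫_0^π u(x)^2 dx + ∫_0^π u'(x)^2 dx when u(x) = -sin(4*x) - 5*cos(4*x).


||u||_{H^1(0,π)}^2 = 221*π

u'(x) = 20*sin(4*x) - 4*cos(4*x).
Expand u² and (u')² and integrate term by term on (0, π), using: for integers n ≥ 1, ∫_0^π sin²(nx) dx = ∫_0^π cos²(nx) dx = π/2; for n ≠ n', ∫_0^π sin(nx)sin(n'x) dx = ∫_0^π cos(nx)cos(n'x) dx = 0; and by product-to-sum, ∫_0^π sin(nx)cos(n'x) dx = ½∫_0^π [sin((n+n')x) + sin((n−n')x)] dx, which is 0 when n+n' is even and 2n/(n²−n'²) when n+n' is odd (it need not vanish on (0, π)).
  u² squared terms: (-1)²·∫sin(4x)² dx = 1·π/2 = π/2;  (-5)²·∫cos(4x)² dx = 25·π/2 = 25*π/2.
  u² cross terms: 2·(-1)·(-5)·∫sin(4x)·cos(4x) dx = 10·(0) = 0.
  So ∫_0^π u² dx = π/2 + 25*π/2 + 0 = 13*π.
  (u')² squared terms: (-4)²·∫cos(4x)² dx = 16·π/2 = 8*π;  (20)²·∫sin(4x)² dx = 400·π/2 = 200*π.
  (u')² cross terms: 2·(-4)·(20)·∫cos(4x)·sin(4x) dx = -160·(0) = 0.
  So ∫_0^π (u')² dx = 8*π + 200*π + 0 = 208*π.
||u||_{H^1}^2 = (13*π) + (208*π) = 221*π.


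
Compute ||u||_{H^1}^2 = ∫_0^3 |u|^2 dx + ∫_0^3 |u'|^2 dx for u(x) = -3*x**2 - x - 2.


||u||_{H^1}^2 = 10869/10

The H^1 norm (squared) on an interval (0, L) is
  ||u||_{H^1}^2 = ∫_0^L u(x)^2 dx + ∫_0^L u'(x)^2 dx.
Compute u'(x) = -6*x - 1.
Then u(x)^2 = 9*x**4 + 6*x**3 + 13*x**2 + 4*x + 4 and u'(x)^2 = 36*x**2 + 12*x + 1.
Integrate each monomial from 0 to 3 using ∫_0^3 c·x^n dx = c·3^(n+1)/(n+1):
  ∫_0^3 u(x)^2 dx = ∫_0^3 (9*x^4 + 6*x^3 + 13*x^2 + 4*x + 4) dx. Term by term:
    ∫_0^3 9*x^4 dx = 2187/5;  ∫_0^3 6*x^3 dx = 243/2;  ∫_0^3 13*x^2 dx = 117;
    ∫_0^3 4*x dx = 18;  ∫_0^3 4 dx = 12.
  Sum: 2187/5 + 243/2 + 117 + 18 + 12 = 7059/10.
  ∫_0^3 u'(x)^2 dx = ∫_0^3 (36*x^2 + 12*x + 1) dx. Term by term:
    ∫_0^3 36*x^2 dx = 324;  ∫_0^3 12*x dx = 54;  ∫_0^3 1 dx = 3.
  Sum: 324 + 54 + 3 = 381.
Adding: ||u||_{H^1}^2 = 7059/10 + 381 = 10869/10.


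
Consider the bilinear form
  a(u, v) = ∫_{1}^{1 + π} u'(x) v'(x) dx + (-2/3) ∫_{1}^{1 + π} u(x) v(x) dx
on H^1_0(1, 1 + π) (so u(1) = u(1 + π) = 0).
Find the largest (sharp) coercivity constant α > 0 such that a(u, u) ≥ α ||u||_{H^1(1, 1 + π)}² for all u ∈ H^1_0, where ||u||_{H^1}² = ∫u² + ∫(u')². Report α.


α = 1/6

Coercivity of a(·,·) on H^1_0(1, 1 + π) means a(u, u) ≥ α ||u||_{H^1}² for every u ∈ H^1_0.
The interval has length L = π, and Poincaré/coercivity depend only on L. Here a(u, u) = ∫(u')² + (-2/3)·∫u².
Here c = -2/3 < 0 with |c| < (π/L)² = 1, so coercivity still holds. The condition a(u,u) ≥ α||u||_{H^1}² reads (1−α)∫(u')² ≥ (α−c)∫u². Any admissible α is ≤ 1 (rapidly oscillating u have ∫u²/∫(u')² → 0), and α = 1 would force 0 ≥ (1−c)∫u², impossible since c < 1; so 1−α > 0. By the sharp Poincaré inequality on H^1_0 of an interval of length L, ∫(u')² ≥ (π/L)²∫u² with equality for the first sine mode sin(π(x−x₀)/L) (x₀ the left endpoint), so the inequality holds for all u iff (1−α)(π/L)² ≥ α − c, i.e. α ≤ ((π/L)² + c)/((π/L)² + 1) = (1 + c(L/π)²)/(1 + (L/π)²). (Direct route, valid since c ≤ 0: Poincaré gives c∫u² ≥ c(L/π)²∫(u')², so a(u,u) ≥ (1 + c(L/π)²)∫(u')², while ||u||_{H^1}² ≤ (1 + (L/π)²)∫(u')²; dividing yields the same α.) With (π/L)² = 1 and c = -2/3, the largest admissible constant is α = ((π/L)² + c)/((π/L)² + 1).
Simplifying, α = 1/6.


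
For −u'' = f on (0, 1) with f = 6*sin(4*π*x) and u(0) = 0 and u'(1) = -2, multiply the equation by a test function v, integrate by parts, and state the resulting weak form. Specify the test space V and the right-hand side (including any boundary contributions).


V = {v ∈ H^1(0, 1) : v(0) = 0} (test functions vanish at x = 0 where u is specified); weak form: ∫_0^1 u'v' dx = ∫_0^1 (6*sin(4*π*x)) v dx − 2·v(1) for all v ∈ V.

Multiply both sides by a test function v and integrate from 0 to 1:
  ∫_0^1 −u''(x) v(x) dx = ∫_0^1 f(x) v(x) dx.
Integrate the LHS by parts once:
  ∫_0^1 −u'' v dx = −[u'(x) v(x)]_0^1 + ∫_0^1 u'(x) v'(x) dx.
Thus ∫_0^1 u'(x) v'(x) dx = ∫_0^1 f(x) v(x) dx + [u'(x) v(x)]_0^1.
Choose V so that boundary terms are either known or forced to vanish.
Mixed BC: u(0) = 0 (Dirichlet) and u'(1) = -2 (Neumann). Define V = {v ∈ H^1(0, 1) : v(0) = 0}. Then [u' v]_0^1 = u'(1)·v(1) − u'(0)·0 = − 2·v(1).
Weak formulation: find u (satisfying any essential BC) such that ∫_0^1 u'(x) v'(x) dx = ∫_0^1 f v dx − 2·v(1) for all v ∈ V (Dirichlet at 0 absorbed into V; Neumann datum at x = 1 contributes the boundary term).
Substituting f(x) = 6*sin(4*π*x), the right-hand side is ∫_0^1 (6*sin(4*π*x)) v dx − 2·v(1).


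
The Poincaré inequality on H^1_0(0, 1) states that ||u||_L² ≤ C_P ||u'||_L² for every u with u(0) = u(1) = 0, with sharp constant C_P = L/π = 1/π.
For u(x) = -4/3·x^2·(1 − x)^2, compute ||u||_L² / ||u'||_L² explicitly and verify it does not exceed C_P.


||u||_L² / ||u'||_L² = sqrt(3)/6 < C_P = 1/π.

u(x) = -4/3·x^2·(1 − x)^2, so u'(x) = 8*x*(x*(1 - x) - (x - 1)^2)/3.
u(x) = -4/3·x^2·(1 − x)^2 vanishes at x = 0 and x = 1, so u ∈ H^1_0(0, 1). Differentiate via the product rule and integrate the resulting polynomials term by term.
  ∫_0^1 u² dx = ∫_0^1 (16*x^8/9 - 64*x^7/9 + 32*x^6/3 - 64*x^5/9 + 16*x^4/9) dx. Term by term:
    ∫_0^1 16*x^8/9 dx = 16/81;  ∫_0^1 -64*x^7/9 dx = -8/9;  ∫_0^1 32*x^6/3 dx = 32/21;
    ∫_0^1 -64*x^5/9 dx = -32/27;  ∫_0^1 16*x^4/9 dx = 16/45.
  Sum: 16/81 − 8/9 + 32/21 − 32/27 + 16/45 = 8/2835.
  ∫_0^1 (u')² dx = ∫_0^1 (256*x^6/9 - 256*x^5/3 + 832*x^4/9 - 128*x^3/3 + 64*x^2/9) dx. Term by term:
    ∫_0^1 256*x^6/9 dx = 256/63;  ∫_0^1 -256*x^5/3 dx = -128/9;  ∫_0^1 832*x^4/9 dx = 832/45;
    ∫_0^1 -128*x^3/3 dx = -32/3;  ∫_0^1 64*x^2/9 dx = 64/27.
  Sum: 256/63 − 128/9 + 832/45 − 32/3 + 64/27 = 32/945.
∫_0^1 u² dx = 8/2835, so ||u||_L² = 2*sqrt(70)/315.
∫_0^1 (u')² dx = 32/945, so ||u'||_L² = 4*sqrt(210)/315.
Ratio ||u||_L² / ||u'||_L² = sqrt(3)/6.
Sharp Poincaré constant on H^1_0(0, 1) is C_P = L/π = 1/π, achieved by sin(π·x).
A polynomial bump cannot attain the sharp Poincaré constant (only the first sine eigenfunction does), so the ratio is strictly less than C_P, consistent with ||u||_L² ≤ C_P ||u'||_L².


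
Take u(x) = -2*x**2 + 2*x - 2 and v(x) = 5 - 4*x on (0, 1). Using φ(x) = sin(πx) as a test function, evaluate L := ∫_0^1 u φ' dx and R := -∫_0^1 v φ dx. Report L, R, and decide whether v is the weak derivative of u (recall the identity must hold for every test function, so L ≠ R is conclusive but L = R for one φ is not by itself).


LHS = 0, RHS = -6/π. No, v is not the weak derivative of u.

u(x) = -2*x**2 + 2*x - 2, classical derivative u'(x) = 2 - 4*x.
φ(x) = sin(πx), so φ'(x) = π*cos(π*x).
Note φ(0) = φ(1) = 0, so the boundary term u·φ vanishes.
LHS = ∫_0^1 u(x) φ'(x) dx = ∫_0^1 (-2*π*x^2*cos(π*x) + 2*π*x*cos(π*x) - 2*π*cos(π*x)) dx. Term by term:
  ∫_0^1 -2*π*cos(π*x) dx = 0;  ∫_0^1 -2*π*x^2*cos(π*x) dx = 4/π;  ∫_0^1 2*π*x*cos(π*x) dx = -4/π.
Sum: 0 + 4/π − 4/π = 0.
So LHS = 0.
∫_0^1 v(x) φ(x) dx = ∫_0^1 (-4*x*sin(π*x) + 5*sin(π*x)) dx. Term by term:
  ∫_0^1 5*sin(π*x) dx = 10/π;  ∫_0^1 -4*x*sin(π*x) dx = -4/π.
Sum: 10/π − 4/π = 6/π.
So RHS = -∫_0^1 v(x) φ(x) dx = -6/π.
LHS − RHS = 6/π ≠ 0, so the identity fails.
(For a valid weak derivative the identity must hold for EVERY test function, in particular this one. The failure shows v is NOT the weak derivative of u.)
Correct weak derivative would be u'(x) = 2 - 4*x.


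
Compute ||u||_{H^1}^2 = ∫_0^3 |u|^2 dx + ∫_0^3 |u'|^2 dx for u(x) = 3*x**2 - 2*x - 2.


||u||_{H^1}^2 = 1992/5

The H^1 norm (squared) on an interval (0, L) is
  ||u||_{H^1}^2 = ∫_0^L u(x)^2 dx + ∫_0^L u'(x)^2 dx.
Compute u'(x) = 6*x - 2.
Then u(x)^2 = 9*x**4 - 12*x**3 - 8*x**2 + 8*x + 4 and u'(x)^2 = 36*x**2 - 24*x + 4.
Integrate each monomial from 0 to 3 using ∫_0^3 c·x^n dx = c·3^(n+1)/(n+1):
  ∫_0^3 u(x)^2 dx = ∫_0^3 (9*x^4 - 12*x^3 - 8*x^2 + 8*x + 4) dx. Term by term:
    ∫_0^3 9*x^4 dx = 2187/5;  ∫_0^3 -12*x^3 dx = -243;  ∫_0^3 -8*x^2 dx = -72;
    ∫_0^3 8*x dx = 36;  ∫_0^3 4 dx = 12.
  Sum: 2187/5 − 243 − 72 + 36 + 12 = 852/5.
  ∫_0^3 u'(x)^2 dx = ∫_0^3 (36*x^2 - 24*x + 4) dx. Term by term:
    ∫_0^3 36*x^2 dx = 324;  ∫_0^3 -24*x dx = -108;  ∫_0^3 4 dx = 12.
  Sum: 324 − 108 + 12 = 228.
Adding: ||u||_{H^1}^2 = 852/5 + 228 = 1992/5.


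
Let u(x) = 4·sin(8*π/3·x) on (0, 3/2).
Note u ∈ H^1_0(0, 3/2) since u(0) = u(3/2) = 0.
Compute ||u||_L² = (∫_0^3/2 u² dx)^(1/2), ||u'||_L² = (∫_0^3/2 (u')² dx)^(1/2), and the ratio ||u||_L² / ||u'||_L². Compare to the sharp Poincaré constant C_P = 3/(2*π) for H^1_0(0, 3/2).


||u||_L² / ||u'||_L² = 3/(8*π) < C_P = 3/(2*π).

u(x) = 4·sin(8*π/3·x), so u'(x) = 32*π*cos(8*π*x/3)/3.
Writing u(x) = A·sin(kπx/L) with A = 4 and k = 4, use ∫_0^L sin²(kπx/L) dx = L/2 and ∫_0^L cos²(kπx/L) dx = L/2.
u² = 16·sin²(8*π/3·x) and (u')² = 1024*π^2/9·cos²(8*π/3·x), and each of sin², cos² integrates to L/2 = 3/4 over (0, 3/2).
∫_0^3/2 u² dx = 12, so ||u||_L² = 2*sqrt(3).
∫_0^3/2 (u')² dx = 256*π^2/3, so ||u'||_L² = 16*sqrt(3)*π/3.
Ratio ||u||_L² / ||u'||_L² = 3/(8*π).
Sharp Poincaré constant on H^1_0(0, 3/2) is C_P = L/π = 3/(2*π), achieved by sin(2*π/3·x).
This is the k = 4 harmonic; the ratio L/(kπ) is strictly less than C_P = L/π, consistent with the sharp inequality ||u||_L² ≤ C_P ||u'||_L².


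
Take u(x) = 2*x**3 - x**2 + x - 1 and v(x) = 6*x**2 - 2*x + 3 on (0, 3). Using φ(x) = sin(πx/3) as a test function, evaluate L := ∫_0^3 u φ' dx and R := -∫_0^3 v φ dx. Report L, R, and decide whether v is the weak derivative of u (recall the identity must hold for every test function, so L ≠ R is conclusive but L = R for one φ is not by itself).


LHS = -150/π + 648/π^3, RHS = -162/π + 648/π^3. No, v is not the weak derivative of u.

u(x) = 2*x**3 - x**2 + x - 1, classical derivative u'(x) = 6*x**2 - 2*x + 1.
φ(x) = sin(πx/3), so φ'(x) = π*cos(π*x/3)/3.
Note φ(0) = φ(3) = 0, so the boundary term u·φ vanishes.
LHS = ∫_0^3 u(x) φ'(x) dx = ∫_0^3 (2*π*x^3*cos(π*x/3)/3 - π*x^2*cos(π*x/3)/3 + π*x*cos(π*x/3)/3 - π*cos(π*x/3)/3) dx. Term by term:
  ∫_0^3 -π*cos(π*x/3)/3 dx = 0;  ∫_0^3 -π*x^2*cos(π*x/3)/3 dx = 18/π;  ∫_0^3 π*x*cos(π*x/3)/3 dx = -6/π;
  ∫_0^3 2*π*x^3*cos(π*x/3)/3 dx = -162/π + 648/π^3.
Sum: 0 + 18/π − 6/π + -162/π + 648/π^3 = -150/π + 648/π^3.
So LHS = -150/π + 648/π^3.
∫_0^3 v(x) φ(x) dx = ∫_0^3 (6*x^2*sin(π*x/3) - 2*x*sin(π*x/3) + 3*sin(π*x/3)) dx. Term by term:
  ∫_0^3 3*sin(π*x/3) dx = 18/π;  ∫_0^3 -2*x*sin(π*x/3) dx = -18/π;  ∫_0^3 6*x^2*sin(π*x/3) dx = -648/π^3 + 162/π.
Sum: 18/π − 18/π + -648/π^3 + 162/π = -648/π^3 + 162/π.
So RHS = -∫_0^3 v(x) φ(x) dx = -162/π + 648/π^3.
LHS − RHS = 12/π ≠ 0, so the identity fails.
(For a valid weak derivative the identity must hold for EVERY test function, in particular this one. The failure shows v is NOT the weak derivative of u.)
Correct weak derivative would be u'(x) = 6*x**2 - 2*x + 1.


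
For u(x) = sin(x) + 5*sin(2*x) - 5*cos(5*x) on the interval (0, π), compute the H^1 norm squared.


||u||_{H^1(0,π)}^2 = 5200/21 + 777*π/2

u'(x) = 25*sin(5*x) + cos(x) + 10*cos(2*x).
Expand u² and (u')² and integrate term by term on (0, π), using: for integers n ≥ 1, ∫_0^π sin²(nx) dx = ∫_0^π cos²(nx) dx = π/2; for n ≠ n', ∫_0^π sin(nx)sin(n'x) dx = ∫_0^π cos(nx)cos(n'x) dx = 0; and by product-to-sum, ∫_0^π sin(nx)cos(n'x) dx = ½∫_0^π [sin((n+n')x) + sin((n−n')x)] dx, which is 0 when n+n' is even and 2n/(n²−n'²) when n+n' is odd (it need not vanish on (0, π)).
  u² squared terms: (-5)²·∫cos(5x)² dx = 25·π/2 = 25*π/2;  (5)²·∫sin(2x)² dx = 25·π/2 = 25*π/2;  (1)²·∫sin(x)² dx = 1·π/2 = π/2.
  u² cross terms: 2·(-5)·(5)·∫cos(5x)·sin(2x) dx = -50·(-4/21) = 200/21;  2·(-5)·(1)·∫cos(5x)·sin(x) dx = -10·(0) = 0;  2·(5)·(1)·∫sin(2x)·sin(x) dx = 10·(0) = 0.
  So ∫_0^π u² dx = 25*π/2 + 25*π/2 + π/2 + 200/21 + 0 + 0 = 200/21 + 51*π/2.
  (u')² squared terms: (10)²·∫cos(2x)² dx = 100·π/2 = 50*π;  (25)²·∫sin(5x)² dx = 625·π/2 = 625*π/2;  (1)²·∫cos(x)² dx = 1·π/2 = π/2.
  (u')² cross terms: 2·(10)·(25)·∫cos(2x)·sin(5x) dx = 500·(10/21) = 5000/21;  2·(10)·(1)·∫cos(2x)·cos(x) dx = 20·(0) = 0;  2·(25)·(1)·∫sin(5x)·cos(x) dx = 50·(0) = 0.
  So ∫_0^π (u')² dx = 50*π + 625*π/2 + π/2 + 5000/21 + 0 + 0 = 5000/21 + 363*π.
||u||_{H^1}^2 = (200/21 + 51*π/2) + (5000/21 + 363*π) = 5200/21 + 777*π/2.


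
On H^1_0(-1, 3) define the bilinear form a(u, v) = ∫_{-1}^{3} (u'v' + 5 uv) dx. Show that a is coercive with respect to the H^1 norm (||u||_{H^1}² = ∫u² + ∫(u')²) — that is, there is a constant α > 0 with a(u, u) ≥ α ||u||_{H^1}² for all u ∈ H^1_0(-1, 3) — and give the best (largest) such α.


α = 1

Coercivity of a(·,·) on H^1_0(-1, 3) means a(u, u) ≥ α ||u||_{H^1}² for every u ∈ H^1_0.
The interval has length L = 4, and Poincaré/coercivity depend only on L. Here a(u, u) = ∫(u')² + (5)·∫u².
Here c = 5 ≥ 1, so a(u,u) = ∫(u')² + c∫u² ≥ ∫(u')² + ∫u² = ||u||_{H^1}², i.e. α = 1 works. No larger α is possible: a(u,u) ≥ α||u||_{H^1}² means (1−α)∫(u')² ≥ (α−c)∫u², and for the modes u_n = sin(nπ(x−x₀)/L) (x₀ the left endpoint) one has ∫u_n²/∫(u_n')² = (L/(nπ))² → 0, so a(u_n,u_n)/||u_n||_{H^1}² → 1. Hence the optimal constant is α = 1.
Therefore α = 1.


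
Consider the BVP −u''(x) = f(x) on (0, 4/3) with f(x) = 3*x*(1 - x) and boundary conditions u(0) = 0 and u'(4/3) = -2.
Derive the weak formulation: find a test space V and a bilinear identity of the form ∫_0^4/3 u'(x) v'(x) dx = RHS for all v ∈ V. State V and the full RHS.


V = {v ∈ H^1(0, 4/3) : v(0) = 0} (test functions vanish at x = 0 where u is specified); weak form: ∫_0^4/3 u'v' dx = ∫_0^4/3 (3*x*(1 - x)) v dx − 2·v(4/3) for all v ∈ V.

Multiply both sides by a test function v and integrate from 0 to 4/3:
  ∫_0^4/3 −u''(x) v(x) dx = ∫_0^4/3 f(x) v(x) dx.
Integrate the LHS by parts once:
  ∫_0^4/3 −u'' v dx = −[u'(x) v(x)]_0^4/3 + ∫_0^4/3 u'(x) v'(x) dx.
Thus ∫_0^4/3 u'(x) v'(x) dx = ∫_0^4/3 f(x) v(x) dx + [u'(x) v(x)]_0^4/3.
Choose V so that boundary terms are either known or forced to vanish.
Mixed BC: u(0) = 0 (Dirichlet) and u'(4/3) = -2 (Neumann). Define V = {v ∈ H^1(0, 4/3) : v(0) = 0}. Then [u' v]_0^4/3 = u'(4/3)·v(4/3) − u'(0)·0 = − 2·v(4/3).
Weak formulation: find u (satisfying any essential BC) such that ∫_0^4/3 u'(x) v'(x) dx = ∫_0^4/3 f v dx − 2·v(4/3) for all v ∈ V (Dirichlet at 0 absorbed into V; Neumann datum at x = 4/3 contributes the boundary term).
Substituting f(x) = 3*x*(1 - x), the right-hand side is ∫_0^4/3 (3*x*(1 - x)) v dx − 2·v(4/3).


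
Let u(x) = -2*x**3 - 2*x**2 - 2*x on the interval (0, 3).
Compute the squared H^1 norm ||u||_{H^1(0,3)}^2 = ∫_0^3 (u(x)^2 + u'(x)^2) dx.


||u||_{H^1}^2 = 215898/35

The H^1 norm (squared) on an interval (0, L) is
  ||u||_{H^1}^2 = ∫_0^L u(x)^2 dx + ∫_0^L u'(x)^2 dx.
Compute u'(x) = -6*x**2 - 4*x - 2.
Then u(x)^2 = 4*x**6 + 8*x**5 + 12*x**4 + 8*x**3 + 4*x**2 and u'(x)^2 = 36*x**4 + 48*x**3 + 40*x**2 + 16*x + 4.
Integrate each monomial from 0 to 3 using ∫_0^3 c·x^n dx = c·3^(n+1)/(n+1):
  ∫_0^3 u(x)^2 dx = ∫_0^3 (4*x^6 + 8*x^5 + 12*x^4 + 8*x^3 + 4*x^2) dx. Term by term:
    ∫_0^3 4*x^6 dx = 8748/7;  ∫_0^3 8*x^5 dx = 972;  ∫_0^3 12*x^4 dx = 2916/5;
    ∫_0^3 8*x^3 dx = 162;  ∫_0^3 4*x^2 dx = 36.
  Sum: 8748/7 + 972 + 2916/5 + 162 + 36 = 105102/35.
  ∫_0^3 u'(x)^2 dx = ∫_0^3 (36*x^4 + 48*x^3 + 40*x^2 + 16*x + 4) dx. Term by term:
    ∫_0^3 36*x^4 dx = 8748/5;  ∫_0^3 48*x^3 dx = 972;  ∫_0^3 40*x^2 dx = 360;
    ∫_0^3 16*x dx = 72;  ∫_0^3 4 dx = 12.
  Sum: 8748/5 + 972 + 360 + 72 + 12 = 15828/5.
Adding: ||u||_{H^1}^2 = 105102/35 + 15828/5 = 215898/35.


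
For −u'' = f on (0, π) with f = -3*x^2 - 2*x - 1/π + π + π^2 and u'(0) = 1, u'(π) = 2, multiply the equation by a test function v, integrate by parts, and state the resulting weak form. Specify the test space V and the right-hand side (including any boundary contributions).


V = H^1(0, π) (v unrestricted at boundary; u is determined up to an additive constant); weak form: ∫_0^π u'v' dx = ∫_0^π (-3*x^2 - 2*x - 1/π + π + π^2) v dx + 2·v(π) − v(0) for all v ∈ V.

Multiply both sides by a test function v and integrate from 0 to π:
  ∫_0^π −u''(x) v(x) dx = ∫_0^π f(x) v(x) dx.
Integrate the LHS by parts once:
  ∫_0^π −u'' v dx = −[u'(x) v(x)]_0^π + ∫_0^π u'(x) v'(x) dx.
Thus ∫_0^π u'(x) v'(x) dx = ∫_0^π f(x) v(x) dx + [u'(x) v(x)]_0^π.
Choose V so that boundary terms are either known or forced to vanish.
u has inhomogeneous Neumann u'(0) = 1, u'(π) = 2. [u' v]_0^π = (2)·v(π) − (1)·v(0) = 2·v(π) − v(0). Take V = H^1(0, π); boundary term becomes part of RHS.
Weak formulation: find u (satisfying any essential BC) such that ∫_0^π u'(x) v'(x) dx = ∫_0^π f v dx + 2·v(π) − v(0) for all v ∈ V (Neumann data are natural BCs: they enter the RHS as boundary terms).
Substituting f(x) = -3*x^2 - 2*x - 1/π + π + π^2, the right-hand side is ∫_0^π (-3*x^2 - 2*x - 1/π + π + π^2) v dx + 2·v(π) − v(0).
Compatibility check (pure Neumann): taking v ≡ 1 ∈ V gives 0 = ∫_0^π f dx + (2) − (1), i.e. ∫_0^π f dx must equal u'(0) − u'(π) = -1. Indeed ∫_0^π (-3*x^2 - 2*x - 1/π + π + π^2) dx = -1, so the data are compatible. The solution is then unique only up to an additive constant (fix it e.g. by requiring ∫_0^π u dx = 0).


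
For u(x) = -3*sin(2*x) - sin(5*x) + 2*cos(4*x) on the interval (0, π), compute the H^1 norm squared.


||u||_{H^1(0,π)}^2 = -680/9 + 139*π/2

u'(x) = -8*sin(4*x) - 6*cos(2*x) - 5*cos(5*x).
Expand u² and (u')² and integrate term by term on (0, π), using: for integers n ≥ 1, ∫_0^π sin²(nx) dx = ∫_0^π cos²(nx) dx = π/2; for n ≠ n', ∫_0^π sin(nx)sin(n'x) dx = ∫_0^π cos(nx)cos(n'x) dx = 0; and by product-to-sum, ∫_0^π sin(nx)cos(n'x) dx = ½∫_0^π [sin((n+n')x) + sin((n−n')x)] dx, which is 0 when n+n' is even and 2n/(n²−n'²) when n+n' is odd (it need not vanish on (0, π)).
  u² squared terms: (-1)²·∫sin(5x)² dx = 1·π/2 = π/2;  (-3)²·∫sin(2x)² dx = 9·π/2 = 9*π/2;  (2)²·∫cos(4x)² dx = 4·π/2 = 2*π.
  u² cross terms: 2·(-1)·(-3)·∫sin(5x)·sin(2x) dx = 6·(0) = 0;  2·(-1)·(2)·∫sin(5x)·cos(4x) dx = -4·(10/9) = -40/9;  2·(-3)·(2)·∫sin(2x)·cos(4x) dx = -12·(0) = 0.
  So ∫_0^π u² dx = π/2 + 9*π/2 + 2*π + 0 − 40/9 + 0 = -40/9 + 7*π.
  (u')² squared terms: (-8)²·∫sin(4x)² dx = 64·π/2 = 32*π;  (-6)²·∫cos(2x)² dx = 36·π/2 = 18*π;  (-5)²·∫cos(5x)² dx = 25·π/2 = 25*π/2.
  (u')² cross terms: 2·(-8)·(-6)·∫sin(4x)·cos(2x) dx = 96·(0) = 0;  2·(-8)·(-5)·∫sin(4x)·cos(5x) dx = 80·(-8/9) = -640/9;  2·(-6)·(-5)·∫cos(2x)·cos(5x) dx = 60·(0) = 0.
  So ∫_0^π (u')² dx = 32*π + 18*π + 25*π/2 + 0 − 640/9 + 0 = -640/9 + 125*π/2.
||u||_{H^1}^2 = (-40/9 + 7*π) + (-640/9 + 125*π/2) = -680/9 + 139*π/2.


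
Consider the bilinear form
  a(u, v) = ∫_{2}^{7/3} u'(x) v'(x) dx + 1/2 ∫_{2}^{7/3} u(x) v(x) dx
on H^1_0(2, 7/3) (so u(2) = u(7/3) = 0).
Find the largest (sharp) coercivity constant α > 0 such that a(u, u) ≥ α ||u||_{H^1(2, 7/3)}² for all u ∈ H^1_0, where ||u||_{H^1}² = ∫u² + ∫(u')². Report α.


α = (1 + 18*π^2)/(2*(1 + 9*π^2))

Coercivity of a(·,·) on H^1_0(2, 7/3) means a(u, u) ≥ α ||u||_{H^1}² for every u ∈ H^1_0.
The interval has length L = 1/3, and Poincaré/coercivity depend only on L. Here a(u, u) = ∫(u')² + (1/2)·∫u².
Here 0 < c = 1/2 < 1. The condition a(u,u) ≥ α||u||_{H^1}² reads (1−α)∫(u')² ≥ (α−c)∫u². Any admissible α is ≤ 1 (rapidly oscillating u have ∫u²/∫(u')² → 0), and α = 1 would force 0 ≥ (1−c)∫u², impossible since c < 1; so 1−α > 0. By the sharp Poincaré inequality on H^1_0 of an interval of length L, ∫(u')² ≥ (π/L)²∫u² with equality for the first sine mode sin(π(x−x₀)/L) (x₀ the left endpoint), so the inequality holds for all u iff (1−α)(π/L)² ≥ α − c, i.e. α ≤ ((π/L)² + c)/((π/L)² + 1) = (1 + c(L/π)²)/(1 + (L/π)²). With (π/L)² = 9*π^2 and c = 1/2, the largest admissible constant is α = ((π/L)² + c)/((π/L)² + 1).
Simplifying, α = (1 + 18*π^2)/(2*(1 + 9*π^2)).


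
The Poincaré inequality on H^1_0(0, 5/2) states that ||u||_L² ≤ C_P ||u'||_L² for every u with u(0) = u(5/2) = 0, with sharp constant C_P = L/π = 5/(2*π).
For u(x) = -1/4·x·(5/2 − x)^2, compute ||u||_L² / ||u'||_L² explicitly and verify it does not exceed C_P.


||u||_L² / ||u'||_L² = 5*sqrt(14)/28 < C_P = 5/(2*π).

u(x) = -1/4·x·(5/2 − x)^2, so u'(x) = (5 - 6*x)*(2*x - 5)/16.
u(x) = -1/4·x·(5/2 − x)^2 vanishes at x = 0 and x = 5/2, so u ∈ H^1_0(0, 5/2). Differentiate via the product rule and integrate the resulting polynomials term by term.
  ∫_0^5/2 u² dx = ∫_0^5/2 (x^6/16 - 5*x^5/8 + 75*x^4/32 - 125*x^3/32 + 625*x^2/256) dx. Term by term:
    ∫_0^5/2 x^6/16 dx = 78125/14336;  ∫_0^5/2 -5*x^5/8 dx = -78125/3072;  ∫_0^5/2 75*x^4/32 dx = 46875/1024;
    ∫_0^5/2 -125*x^3/32 dx = -78125/2048;  ∫_0^5/2 625*x^2/256 dx = 78125/6144.
  Sum: 78125/14336 − 78125/3072 + 46875/1024 − 78125/2048 + 78125/6144 = 15625/43008.
  ∫_0^5/2 (u')² dx = ∫_0^5/2 (9*x^4/16 - 15*x^3/4 + 275*x^2/32 - 125*x/16 + 625/256) dx. Term by term:
    ∫_0^5/2 9*x^4/16 dx = 5625/512;  ∫_0^5/2 -15*x^3/4 dx = -9375/256;  ∫_0^5/2 275*x^2/32 dx = 34375/768;
    ∫_0^5/2 -125*x/16 dx = -3125/128;  ∫_0^5/2 625/256 dx = 3125/512.
  Sum: 5625/512 − 9375/256 + 34375/768 − 3125/128 + 3125/512 = 625/768.
∫_0^5/2 u² dx = 15625/43008, so ||u||_L² = 125*sqrt(42)/1344.
∫_0^5/2 (u')² dx = 625/768, so ||u'||_L² = 25*sqrt(3)/48.
Ratio ||u||_L² / ||u'||_L² = 5*sqrt(14)/28.
Sharp Poincaré constant on H^1_0(0, 5/2) is C_P = L/π = 5/(2*π), achieved by sin(2*π/5·x).
A polynomial bump cannot attain the sharp Poincaré constant (only the first sine eigenfunction does), so the ratio is strictly less than C_P, consistent with ||u||_L² ≤ C_P ||u'||_L².


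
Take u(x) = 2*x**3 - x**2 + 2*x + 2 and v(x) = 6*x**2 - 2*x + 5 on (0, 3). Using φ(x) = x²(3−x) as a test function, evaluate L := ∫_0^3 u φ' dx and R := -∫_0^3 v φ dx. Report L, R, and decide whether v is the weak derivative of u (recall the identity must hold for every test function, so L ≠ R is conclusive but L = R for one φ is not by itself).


LHS = -135, RHS = -621/4. No, v is not the weak derivative of u.

u(x) = 2*x**3 - x**2 + 2*x + 2, classical derivative u'(x) = 6*x**2 - 2*x + 2.
φ(x) = x²(3−x), so φ'(x) = 3*x*(2 - x).
Note φ(0) = φ(3) = 0, so the boundary term u·φ vanishes.
LHS = ∫_0^3 u(x) φ'(x) dx = ∫_0^3 (-6*x^5 + 15*x^4 - 12*x^3 + 6*x^2 + 12*x) dx. Term by term:
  ∫_0^3 -6*x^5 dx = -729;  ∫_0^3 15*x^4 dx = 729;  ∫_0^3 -12*x^3 dx = -243;
  ∫_0^3 6*x^2 dx = 54;  ∫_0^3 12*x dx = 54.
Sum: -729 + 729 − 243 + 54 + 54 = -135.
So LHS = -135.
∫_0^3 v(x) φ(x) dx = ∫_0^3 (-6*x^5 + 20*x^4 - 11*x^3 + 15*x^2) dx. Term by term:
  ∫_0^3 -6*x^5 dx = -729;  ∫_0^3 20*x^4 dx = 972;  ∫_0^3 -11*x^3 dx = -891/4;
  ∫_0^3 15*x^2 dx = 135.
Sum: -729 + 972 − 891/4 + 135 = 621/4.
So RHS = -∫_0^3 v(x) φ(x) dx = -621/4.
LHS − RHS = 81/4 ≠ 0, so the identity fails.
(For a valid weak derivative the identity must hold for EVERY test function, in particular this one. The failure shows v is NOT the weak derivative of u.)
Correct weak derivative would be u'(x) = 6*x**2 - 2*x + 2.


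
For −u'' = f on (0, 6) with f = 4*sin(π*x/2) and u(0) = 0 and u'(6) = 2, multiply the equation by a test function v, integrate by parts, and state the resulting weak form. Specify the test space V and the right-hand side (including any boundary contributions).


V = {v ∈ H^1(0, 6) : v(0) = 0} (test functions vanish at x = 0 where u is specified); weak form: ∫_0^6 u'v' dx = ∫_0^6 (4*sin(π*x/2)) v dx + 2·v(6) for all v ∈ V.

Multiply both sides by a test function v and integrate from 0 to 6:
  ∫_0^6 −u''(x) v(x) dx = ∫_0^6 f(x) v(x) dx.
Integrate the LHS by parts once:
  ∫_0^6 −u'' v dx = −[u'(x) v(x)]_0^6 + ∫_0^6 u'(x) v'(x) dx.
Thus ∫_0^6 u'(x) v'(x) dx = ∫_0^6 f(x) v(x) dx + [u'(x) v(x)]_0^6.
Choose V so that boundary terms are either known or forced to vanish.
Mixed BC: u(0) = 0 (Dirichlet) and u'(6) = 2 (Neumann). Define V = {v ∈ H^1(0, 6) : v(0) = 0}. Then [u' v]_0^6 = u'(6)·v(6) − u'(0)·0 = 2·v(6).
Weak formulation: find u (satisfying any essential BC) such that ∫_0^6 u'(x) v'(x) dx = ∫_0^6 f v dx + 2·v(6) for all v ∈ V (Dirichlet at 0 absorbed into V; Neumann datum at x = 6 contributes the boundary term).
Substituting f(x) = 4*sin(π*x/2), the right-hand side is ∫_0^6 (4*sin(π*x/2)) v dx + 2·v(6).


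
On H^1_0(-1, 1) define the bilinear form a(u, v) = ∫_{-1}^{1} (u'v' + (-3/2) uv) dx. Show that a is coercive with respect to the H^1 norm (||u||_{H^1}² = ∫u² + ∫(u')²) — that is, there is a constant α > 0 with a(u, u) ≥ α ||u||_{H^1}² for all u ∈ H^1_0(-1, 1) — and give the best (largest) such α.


α = (-6 + π^2)/(4 + π^2)

Coercivity of a(·,·) on H^1_0(-1, 1) means a(u, u) ≥ α ||u||_{H^1}² for every u ∈ H^1_0.
The interval has length L = 2, and Poincaré/coercivity depend only on L. Here a(u, u) = ∫(u')² + (-3/2)·∫u².
Here c = -3/2 < 0 with |c| < (π/L)² = π^2/4, so coercivity still holds. The condition a(u,u) ≥ α||u||_{H^1}² reads (1−α)∫(u')² ≥ (α−c)∫u². Any admissible α is ≤ 1 (rapidly oscillating u have ∫u²/∫(u')² → 0), and α = 1 would force 0 ≥ (1−c)∫u², impossible since c < 1; so 1−α > 0. By the sharp Poincaré inequality on H^1_0 of an interval of length L, ∫(u')² ≥ (π/L)²∫u² with equality for the first sine mode sin(π(x−x₀)/L) (x₀ the left endpoint), so the inequality holds for all u iff (1−α)(π/L)² ≥ α − c, i.e. α ≤ ((π/L)² + c)/((π/L)² + 1) = (1 + c(L/π)²)/(1 + (L/π)²). (Direct route, valid since c ≤ 0: Poincaré gives c∫u² ≥ c(L/π)²∫(u')², so a(u,u) ≥ (1 + c(L/π)²)∫(u')², while ||u||_{H^1}² ≤ (1 + (L/π)²)∫(u')²; dividing yields the same α.) With (π/L)² = π^2/4 and c = -3/2, the largest admissible constant is α = ((π/L)² + c)/((π/L)² + 1).
Simplifying, α = (-6 + π^2)/(4 + π^2).


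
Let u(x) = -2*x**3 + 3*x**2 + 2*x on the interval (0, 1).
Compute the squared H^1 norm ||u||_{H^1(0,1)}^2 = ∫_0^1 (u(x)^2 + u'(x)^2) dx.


||u||_{H^1}^2 = 1292/105

The H^1 norm (squared) on an interval (0, L) is
  ||u||_{H^1}^2 = ∫_0^L u(x)^2 dx + ∫_0^L u'(x)^2 dx.
Compute u'(x) = -6*x**2 + 6*x + 2.
Then u(x)^2 = 4*x**6 - 12*x**5 + x**4 + 12*x**3 + 4*x**2 and u'(x)^2 = 36*x**4 - 72*x**3 + 12*x**2 + 24*x + 4.
Integrate each monomial from 0 to 1 using ∫_0^1 c·x^n dx = c·1^(n+1)/(n+1):
  ∫_0^1 u(x)^2 dx = ∫_0^1 (4*x^6 - 12*x^5 + x^4 + 12*x^3 + 4*x^2) dx. Term by term:
    ∫_0^1 4*x^6 dx = 4/7;  ∫_0^1 -12*x^5 dx = -2;  ∫_0^1 x^4 dx = 1/5;
    ∫_0^1 12*x^3 dx = 3;  ∫_0^1 4*x^2 dx = 4/3.
  Sum: 4/7 − 2 + 1/5 + 3 + 4/3 = 326/105.
  ∫_0^1 u'(x)^2 dx = ∫_0^1 (36*x^4 - 72*x^3 + 12*x^2 + 24*x + 4) dx. Term by term:
    ∫_0^1 36*x^4 dx = 36/5;  ∫_0^1 -72*x^3 dx = -18;  ∫_0^1 12*x^2 dx = 4;
    ∫_0^1 24*x dx = 12;  ∫_0^1 4 dx = 4.
  Sum: 36/5 − 18 + 4 + 12 + 4 = 46/5.
Adding: ||u||_{H^1}^2 = 326/105 + 46/5 = 1292/105.


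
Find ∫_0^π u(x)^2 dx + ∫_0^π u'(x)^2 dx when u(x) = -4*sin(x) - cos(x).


||u||_{H^1(0,π)}^2 = 17*π

u'(x) = sin(x) - 4*cos(x).
Expand u² and (u')² and integrate term by term on (0, π), using: for integers n ≥ 1, ∫_0^π sin²(nx) dx = ∫_0^π cos²(nx) dx = π/2; for n ≠ n', ∫_0^π sin(nx)sin(n'x) dx = ∫_0^π cos(nx)cos(n'x) dx = 0; and by product-to-sum, ∫_0^π sin(nx)cos(n'x) dx = ½∫_0^π [sin((n+n')x) + sin((n−n')x)] dx, which is 0 when n+n' is even and 2n/(n²−n'²) when n+n' is odd (it need not vanish on (0, π)).
  u² squared terms: (-1)²·∫cos(x)² dx = 1·π/2 = π/2;  (-4)²·∫sin(x)² dx = 16·π/2 = 8*π.
  u² cross terms: 2·(-1)·(-4)·∫cos(x)·sin(x) dx = 8·(0) = 0.
  So ∫_0^π u² dx = π/2 + 8*π + 0 = 17*π/2.
  (u')² squared terms: (-4)²·∫cos(x)² dx = 16·π/2 = 8*π;  (1)²·∫sin(x)² dx = 1·π/2 = π/2.
  (u')² cross terms: 2·(-4)·(1)·∫cos(x)·sin(x) dx = -8·(0) = 0.
  So ∫_0^π (u')² dx = 8*π + π/2 + 0 = 17*π/2.
||u||_{H^1}^2 = (17*π/2) + (17*π/2) = 17*π.


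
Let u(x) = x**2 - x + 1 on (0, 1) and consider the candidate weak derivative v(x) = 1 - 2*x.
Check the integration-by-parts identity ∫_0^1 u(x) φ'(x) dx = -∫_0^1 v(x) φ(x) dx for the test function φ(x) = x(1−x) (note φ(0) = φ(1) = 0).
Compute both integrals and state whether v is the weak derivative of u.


LHS = 0, RHS = 0. No, v is not the weak derivative of u.

u(x) = x**2 - x + 1, classical derivative u'(x) = 2*x - 1.
φ(x) = x(1−x), so φ'(x) = 1 - 2*x.
Note φ(0) = φ(1) = 0, so the boundary term u·φ vanishes.
LHS = ∫_0^1 u(x) φ'(x) dx = ∫_0^1 (-2*x^3 + 3*x^2 - 3*x + 1) dx. Term by term:
  ∫_0^1 -2*x^3 dx = -1/2;  ∫_0^1 3*x^2 dx = 1;  ∫_0^1 -3*x dx = -3/2;
  ∫_0^1 1 dx = 1.
Sum: -1/2 + 1 − 3/2 + 1 = 0.
So LHS = 0.
∫_0^1 v(x) φ(x) dx = ∫_0^1 (2*x^3 - 3*x^2 + x) dx. Term by term:
  ∫_0^1 2*x^3 dx = 1/2;  ∫_0^1 -3*x^2 dx = -1;  ∫_0^1 x dx = 1/2.
Sum: 1/2 − 1 + 1/2 = 0.
So RHS = -∫_0^1 v(x) φ(x) dx = 0.
LHS = RHS, so the identity holds for this particular φ. But this is necessary, not sufficient: a weak derivative must satisfy the identity for EVERY test function in C_c^∞(0, 1).
Here u is smooth, so its weak derivative equals its classical derivative u'(x) = 2*x - 1. Since v(x) = 1 - 2*x ≠ u'(x), v is NOT the weak derivative of u — the agreement for this single φ is a coincidence (the difference v − u' happens to be L²-orthogonal to this φ).


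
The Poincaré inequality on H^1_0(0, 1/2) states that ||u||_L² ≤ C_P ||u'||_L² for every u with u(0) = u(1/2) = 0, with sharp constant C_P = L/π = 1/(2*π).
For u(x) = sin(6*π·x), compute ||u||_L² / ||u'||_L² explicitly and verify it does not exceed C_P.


||u||_L² / ||u'||_L² = 1/(6*π) < C_P = 1/(2*π).

u(x) = sin(6*π·x), so u'(x) = 6*π*cos(6*π*x).
Writing u(x) = A·sin(kπx/L) with A = 1 and k = 3, use ∫_0^L sin²(kπx/L) dx = L/2 and ∫_0^L cos²(kπx/L) dx = L/2.
u² = 1·sin²(6*π·x) and (u')² = 36*π^2·cos²(6*π·x), and each of sin², cos² integrates to L/2 = 1/4 over (0, 1/2).
∫_0^1/2 u² dx = 1/4, so ||u||_L² = 1/2.
∫_0^1/2 (u')² dx = 9*π^2, so ||u'||_L² = 3*π.
Ratio ||u||_L² / ||u'||_L² = 1/(6*π).
Sharp Poincaré constant on H^1_0(0, 1/2) is C_P = L/π = 1/(2*π), achieved by sin(2*π·x).
This is the k = 3 harmonic; the ratio L/(kπ) is strictly less than C_P = L/π, consistent with the sharp inequality ||u||_L² ≤ C_P ||u'||_L².


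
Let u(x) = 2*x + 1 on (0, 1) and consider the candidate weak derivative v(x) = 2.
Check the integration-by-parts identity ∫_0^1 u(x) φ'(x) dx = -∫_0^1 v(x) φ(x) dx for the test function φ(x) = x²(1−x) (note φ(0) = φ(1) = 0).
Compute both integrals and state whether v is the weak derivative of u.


LHS = -1/6, RHS = -1/6. Yes, v = u' weakly.

u(x) = 2*x + 1, classical derivative u'(x) = 2.
φ(x) = x²(1−x), so φ'(x) = x*(2 - 3*x).
Note φ(0) = φ(1) = 0, so the boundary term u·φ vanishes.
LHS = ∫_0^1 u(x) φ'(x) dx = ∫_0^1 (-6*x^3 + x^2 + 2*x) dx. Term by term:
  ∫_0^1 -6*x^3 dx = -3/2;  ∫_0^1 x^2 dx = 1/3;  ∫_0^1 2*x dx = 1.
Sum: -3/2 + 1/3 + 1 = -1/6.
So LHS = -1/6.
∫_0^1 v(x) φ(x) dx = ∫_0^1 (-2*x^3 + 2*x^2) dx. Term by term:
  ∫_0^1 -2*x^3 dx = -1/2;  ∫_0^1 2*x^2 dx = 2/3.
Sum: -1/2 + 2/3 = 1/6.
So RHS = -∫_0^1 v(x) φ(x) dx = -1/6.
LHS = RHS, so the identity holds for this test φ.
Moreover u is smooth here and v(x) = u'(x) = 2 pointwise, so the identity holds for every test function. Hence v is the weak derivative of u.


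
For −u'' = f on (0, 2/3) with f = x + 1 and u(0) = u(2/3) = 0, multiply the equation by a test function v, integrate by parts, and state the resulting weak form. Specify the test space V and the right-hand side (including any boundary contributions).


V = H^1_0(0, 2/3) (so v(0) = v(2/3) = 0); weak form: ∫_0^2/3 u'v' dx = ∫_0^2/3 (x + 1) v dx for all v ∈ V.

Multiply both sides by a test function v and integrate from 0 to 2/3:
  ∫_0^2/3 −u''(x) v(x) dx = ∫_0^2/3 f(x) v(x) dx.
Integrate the LHS by parts once:
  ∫_0^2/3 −u'' v dx = −[u'(x) v(x)]_0^2/3 + ∫_0^2/3 u'(x) v'(x) dx.
Thus ∫_0^2/3 u'(x) v'(x) dx = ∫_0^2/3 f(x) v(x) dx + [u'(x) v(x)]_0^2/3.
Choose V so that boundary terms are either known or forced to vanish.
u is Dirichlet: u(0) = u(2/3) = 0. Let V = H^1_0(0, 2/3); then v(0) = v(2/3) = 0, and [u' v]_0^2/3 = 0.
Weak formulation: find u (satisfying any essential BC) such that ∫_0^2/3 u'(x) v'(x) dx = ∫_0^2/3 f v dx for all v ∈ V.
Substituting f(x) = x + 1, the right-hand side is ∫_0^2/3 (x + 1) v dx.


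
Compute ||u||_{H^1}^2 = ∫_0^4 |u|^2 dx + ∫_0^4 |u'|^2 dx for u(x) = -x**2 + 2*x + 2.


||u||_{H^1}^2 = 992/15

The H^1 norm (squared) on an interval (0, L) is
  ||u||_{H^1}^2 = ∫_0^L u(x)^2 dx + ∫_0^L u'(x)^2 dx.
Compute u'(x) = 2 - 2*x.
Then u(x)^2 = x**4 - 4*x**3 + 8*x + 4 and u'(x)^2 = 4*x**2 - 8*x + 4.
Integrate each monomial from 0 to 4 using ∫_0^4 c·x^n dx = c·4^(n+1)/(n+1):
  ∫_0^4 u(x)^2 dx = ∫_0^4 (x^4 - 4*x^3 + 8*x + 4) dx. Term by term:
    ∫_0^4 x^4 dx = 1024/5;  ∫_0^4 -4*x^3 dx = -256;  ∫_0^4 8*x dx = 64;
    ∫_0^4 4 dx = 16.
  Sum: 1024/5 − 256 + 64 + 16 = 144/5.
  ∫_0^4 u'(x)^2 dx = ∫_0^4 (4*x^2 - 8*x + 4) dx. Term by term:
    ∫_0^4 4*x^2 dx = 256/3;  ∫_0^4 -8*x dx = -64;  ∫_0^4 4 dx = 16.
  Sum: 256/3 − 64 + 16 = 112/3.
Adding: ||u||_{H^1}^2 = 144/5 + 112/3 = 992/15.


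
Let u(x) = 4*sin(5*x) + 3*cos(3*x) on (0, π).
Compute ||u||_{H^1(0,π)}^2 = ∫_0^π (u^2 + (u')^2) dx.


||u||_{H^1(0,π)}^2 = 253*π

u'(x) = -9*sin(3*x) + 20*cos(5*x).
Expand u² and (u')² and integrate term by term on (0, π), using: for integers n ≥ 1, ∫_0^π sin²(nx) dx = ∫_0^π cos²(nx) dx = π/2; for n ≠ n', ∫_0^π sin(nx)sin(n'x) dx = ∫_0^π cos(nx)cos(n'x) dx = 0; and by product-to-sum, ∫_0^π sin(nx)cos(n'x) dx = ½∫_0^π [sin((n+n')x) + sin((n−n')x)] dx, which is 0 when n+n' is even and 2n/(n²−n'²) when n+n' is odd (it need not vanish on (0, π)).
  u² squared terms: (3)²·∫cos(3x)² dx = 9·π/2 = 9*π/2;  (4)²·∫sin(5x)² dx = 16·π/2 = 8*π.
  u² cross terms: 2·(3)·(4)·∫cos(3x)·sin(5x) dx = 24·(0) = 0.
  So ∫_0^π u² dx = 9*π/2 + 8*π + 0 = 25*π/2.
  (u')² squared terms: (-9)²·∫sin(3x)² dx = 81·π/2 = 81*π/2;  (20)²·∫cos(5x)² dx = 400·π/2 = 200*π.
  (u')² cross terms: 2·(-9)·(20)·∫sin(3x)·cos(5x) dx = -360·(0) = 0.
  So ∫_0^π (u')² dx = 81*π/2 + 200*π + 0 = 481*π/2.
||u||_{H^1}^2 = (25*π/2) + (481*π/2) = 253*π.


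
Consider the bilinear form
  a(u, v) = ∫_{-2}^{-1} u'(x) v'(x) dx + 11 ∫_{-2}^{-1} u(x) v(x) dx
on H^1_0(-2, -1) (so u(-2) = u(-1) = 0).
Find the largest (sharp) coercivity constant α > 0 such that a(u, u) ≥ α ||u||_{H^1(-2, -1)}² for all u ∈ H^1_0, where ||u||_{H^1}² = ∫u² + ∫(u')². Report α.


α = 1

Coercivity of a(·,·) on H^1_0(-2, -1) means a(u, u) ≥ α ||u||_{H^1}² for every u ∈ H^1_0.
The interval has length L = 1, and Poincaré/coercivity depend only on L. Here a(u, u) = ∫(u')² + (11)·∫u².
Here c = 11 ≥ 1, so a(u,u) = ∫(u')² + c∫u² ≥ ∫(u')² + ∫u² = ||u||_{H^1}², i.e. α = 1 works. No larger α is possible: a(u,u) ≥ α||u||_{H^1}² means (1−α)∫(u')² ≥ (α−c)∫u², and for the modes u_n = sin(nπ(x−x₀)/L) (x₀ the left endpoint) one has ∫u_n²/∫(u_n')² = (L/(nπ))² → 0, so a(u_n,u_n)/||u_n||_{H^1}² → 1. Hence the optimal constant is α = 1.
Therefore α = 1.


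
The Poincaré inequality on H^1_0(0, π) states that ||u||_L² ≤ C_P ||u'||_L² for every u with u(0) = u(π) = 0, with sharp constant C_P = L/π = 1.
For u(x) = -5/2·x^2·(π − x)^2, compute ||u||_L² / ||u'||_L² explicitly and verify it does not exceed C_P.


||u||_L² / ||u'||_L² = sqrt(3)*π/6 < C_P = 1.

u(x) = -5/2·x^2·(π − x)^2, so u'(x) = 5*x*(x*(π - x) - (x - π)^2).
u(x) = -5/2·x^2·(π − x)^2 vanishes at x = 0 and x = π, so u ∈ H^1_0(0, π). Differentiate via the product rule and integrate the resulting polynomials term by term.
  ∫_0^π u² dx = ∫_0^π (25*x^8/4 - 25*π*x^7 + 75*π^2*x^6/2 - 25*π^3*x^5 + 25*π^4*x^4/4) dx. Term by term:
    ∫_0^π 25*x^8/4 dx = 25*π^9/36;  ∫_0^π -25*π*x^7 dx = -25*π^9/8;  ∫_0^π 75*π^2*x^6/2 dx = 75*π^9/14;
    ∫_0^π -25*π^3*x^5 dx = -25*π^9/6;  ∫_0^π 25*π^4*x^4/4 dx = 5*π^9/4.
  Sum: 25*π^9/36 − 25*π^9/8 + 75*π^9/14 − 25*π^9/6 + 5*π^9/4 = 5*π^9/504.
  ∫_0^π (u')² dx = ∫_0^π (100*x^6 - 300*π*x^5 + 325*π^2*x^4 - 150*π^3*x^3 + 25*π^4*x^2) dx. Term by term:
    ∫_0^π 100*x^6 dx = 100*π^7/7;  ∫_0^π -300*π*x^5 dx = -50*π^7;  ∫_0^π 325*π^2*x^4 dx = 65*π^7;
    ∫_0^π -150*π^3*x^3 dx = -75*π^7/2;  ∫_0^π 25*π^4*x^2 dx = 25*π^7/3.
  Sum: 100*π^7/7 − 50*π^7 + 65*π^7 − 75*π^7/2 + 25*π^7/3 = 5*π^7/42.
∫_0^π u² dx = 5*π^9/504, so ||u||_L² = sqrt(70)*π^(9/2)/84.
∫_0^π (u')² dx = 5*π^7/42, so ||u'||_L² = sqrt(210)*π^(7/2)/42.
Ratio ||u||_L² / ||u'||_L² = sqrt(3)*π/6.
Sharp Poincaré constant on H^1_0(0, π) is C_P = L/π = 1, achieved by sin(x).
A polynomial bump cannot attain the sharp Poincaré constant (only the first sine eigenfunction does), so the ratio is strictly less than C_P, consistent with ||u||_L² ≤ C_P ||u'||_L².


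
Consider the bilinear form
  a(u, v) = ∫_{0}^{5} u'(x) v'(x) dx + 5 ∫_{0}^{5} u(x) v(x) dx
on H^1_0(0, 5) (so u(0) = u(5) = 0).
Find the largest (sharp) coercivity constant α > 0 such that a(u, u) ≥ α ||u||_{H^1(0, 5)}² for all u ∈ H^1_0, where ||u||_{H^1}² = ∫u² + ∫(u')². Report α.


α = 1

Coercivity of a(·,·) on H^1_0(0, 5) means a(u, u) ≥ α ||u||_{H^1}² for every u ∈ H^1_0.
The interval has length L = 5, and Poincaré/coercivity depend only on L. Here a(u, u) = ∫(u')² + (5)·∫u².
Here c = 5 ≥ 1, so a(u,u) = ∫(u')² + c∫u² ≥ ∫(u')² + ∫u² = ||u||_{H^1}², i.e. α = 1 works. No larger α is possible: a(u,u) ≥ α||u||_{H^1}² means (1−α)∫(u')² ≥ (α−c)∫u², and for the modes u_n = sin(nπ(x−x₀)/L) (x₀ the left endpoint) one has ∫u_n²/∫(u_n')² = (L/(nπ))² → 0, so a(u_n,u_n)/||u_n||_{H^1}² → 1. Hence the optimal constant is α = 1.
Therefore α = 1.


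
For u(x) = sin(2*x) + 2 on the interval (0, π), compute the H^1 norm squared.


||u||_{H^1(0,π)}^2 = 13*π/2

u'(x) = 2*cos(2*x).
Expand u² and (u')² and integrate term by term on (0, π), using: for integers n ≥ 1, ∫_0^π sin²(nx) dx = ∫_0^π cos²(nx) dx = π/2; for n ≠ n', ∫_0^π sin(nx)sin(n'x) dx = ∫_0^π cos(nx)cos(n'x) dx = 0; and by product-to-sum, ∫_0^π sin(nx)cos(n'x) dx = ½∫_0^π [sin((n+n')x) + sin((n−n')x)] dx, which is 0 when n+n' is even and 2n/(n²−n'²) when n+n' is odd (it need not vanish on (0, π)). For the constant mode: ∫_0^π 1 dx = π, ∫_0^π cos(nx) dx = 0, ∫_0^π sin(nx) dx = (1−(−1)^n)/n.
  u² squared terms: (2)²·∫1 dx = 4·π = 4*π;  (1)²·∫sin(2x)² dx = 1·π/2 = π/2.
  u² cross terms: 2·(2)·(1)·∫1·sin(2x) dx = 4·(0) = 0.
  So ∫_0^π u² dx = 4*π + π/2 + 0 = 9*π/2.
  (u')² squared terms: (2)²·∫cos(2x)² dx = 4·π/2 = 2*π.
  So ∫_0^π (u')² dx = 2*π.
||u||_{H^1}^2 = (9*π/2) + (2*π) = 13*π/2.
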